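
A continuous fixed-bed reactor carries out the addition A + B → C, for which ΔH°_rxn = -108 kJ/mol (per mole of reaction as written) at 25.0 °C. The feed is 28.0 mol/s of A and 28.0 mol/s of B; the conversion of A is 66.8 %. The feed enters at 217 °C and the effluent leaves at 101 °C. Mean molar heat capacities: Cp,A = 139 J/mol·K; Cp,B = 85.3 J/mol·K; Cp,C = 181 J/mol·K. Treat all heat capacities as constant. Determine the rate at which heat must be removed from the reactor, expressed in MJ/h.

Q_out = 10100 MJ/h

Extent of reaction ξ = 0.668 × 28.0 = 18.704 mol/s
Reaction term: ξ·ΔH°_rxn = 18.704 × -108 = -2020 kJ/s
Sensible, feed 217→25 °C: -1205.8 kJ/s
Outlet flows (mol/s): A 9.296, B 9.296, C 18.704
Sensible, products 25→101 °C: 415.76 kJ/s
Q = ΔH = -2810.1 kJ/s = -2810.1 kW
Heat removed = 10116 MJ/h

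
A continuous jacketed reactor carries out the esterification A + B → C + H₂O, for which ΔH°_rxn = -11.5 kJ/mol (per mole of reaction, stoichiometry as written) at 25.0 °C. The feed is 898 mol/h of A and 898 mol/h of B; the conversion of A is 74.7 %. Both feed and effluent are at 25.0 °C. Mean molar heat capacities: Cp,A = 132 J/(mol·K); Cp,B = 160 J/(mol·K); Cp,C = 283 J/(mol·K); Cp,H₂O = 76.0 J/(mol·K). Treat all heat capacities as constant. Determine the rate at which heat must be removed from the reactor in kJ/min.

Q_out = 129 kJ/min

Extent of reaction ξ = 0.747 × 898 = 670.81 mol/h
Reaction term: ξ·ΔH°_rxn = 670.81 × -11.5 = -7714.3 kJ/h
Q = ΔH = -7714.3 kJ/h = -2.1429 kW
Heat removed = 128.57 kJ/min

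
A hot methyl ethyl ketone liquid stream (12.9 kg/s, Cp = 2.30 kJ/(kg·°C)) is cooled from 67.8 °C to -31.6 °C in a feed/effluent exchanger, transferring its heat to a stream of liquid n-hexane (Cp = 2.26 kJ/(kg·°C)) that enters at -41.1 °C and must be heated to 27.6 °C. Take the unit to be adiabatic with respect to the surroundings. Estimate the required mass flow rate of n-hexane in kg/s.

Heat released by hot stream: Q = 12.9 × 2.30 × (67.8 − -31.6) = 2949.2 kJ/s
Energy balance on cold side (adiabatic exchanger): Q = ṁ_c·Cp_c·(T_c,out − T_c,in)
ṁ_c = 2949.2 / [2.26 × (27.6 − -41.1)] = 18.995 kg/s

ṁ_c = 19.0 kg/s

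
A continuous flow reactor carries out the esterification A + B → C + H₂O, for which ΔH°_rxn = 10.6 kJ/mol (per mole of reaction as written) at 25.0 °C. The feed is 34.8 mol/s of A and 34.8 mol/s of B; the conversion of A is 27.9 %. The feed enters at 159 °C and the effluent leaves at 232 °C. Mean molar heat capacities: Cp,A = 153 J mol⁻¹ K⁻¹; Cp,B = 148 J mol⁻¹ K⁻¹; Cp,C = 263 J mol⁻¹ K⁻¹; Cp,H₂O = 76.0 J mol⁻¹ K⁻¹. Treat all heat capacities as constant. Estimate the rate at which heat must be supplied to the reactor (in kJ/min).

Extent of reaction ξ = 0.279 × 34.8 = 9.7092 mol/s
Reaction term: ξ·ΔH°_rxn = 9.7092 × 10.6 = 102.92 kJ/s
Sensible, feed 159→25 °C: -1403.6 kJ/s
Outlet flows (mol/s): A 25.091, B 25.091, C 9.7092, H₂O 9.7092
Sensible, products 25→232 °C: 2244.7 kJ/s
Q = ΔH = 943.95 kJ/s = 943.95 kW
Heat supplied = 56637 kJ/min

Q_in = 56600 kJ/min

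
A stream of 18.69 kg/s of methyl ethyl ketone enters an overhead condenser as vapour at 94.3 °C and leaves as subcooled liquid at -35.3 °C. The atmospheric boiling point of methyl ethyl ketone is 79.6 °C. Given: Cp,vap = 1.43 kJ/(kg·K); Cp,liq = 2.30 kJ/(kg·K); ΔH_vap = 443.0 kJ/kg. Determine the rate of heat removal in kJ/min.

Q_c = 817000 kJ/min

vapour 94.3→79.6 °C: -21.021 kJ/kg
condensation at 79.6 °C: -443 kJ/kg
liquid 79.6→-35.3 °C: -264.27 kJ/kg
Δh = -21.021 + -443 + -264.27 = -728.29 kJ/kg
Q = ṁ·Δh = 18.69 kg/s × -728.29 kJ/kg = -13612 kJ/s
|Q| = 13612 kW = 816710 kJ/min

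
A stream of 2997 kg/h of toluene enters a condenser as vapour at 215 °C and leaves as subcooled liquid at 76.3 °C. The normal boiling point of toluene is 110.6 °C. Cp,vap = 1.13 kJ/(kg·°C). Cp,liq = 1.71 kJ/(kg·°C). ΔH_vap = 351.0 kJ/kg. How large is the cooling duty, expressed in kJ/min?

vapour 215→110.6 °C: -117.97 kJ/kg
condensation at 110.6 °C: -351 kJ/kg
liquid 110.6→76.3 °C: -58.653 kJ/kg
Δh = -117.97 + -351 + -58.653 = -527.62 kJ/kg
Q = ṁ·Δh = 2997 kg/h × -527.62 kJ/kg = -1.5813e+06 kJ/h
|Q| = 439.25 kW = 26355 kJ/min

Q_c = 26400 kJ/min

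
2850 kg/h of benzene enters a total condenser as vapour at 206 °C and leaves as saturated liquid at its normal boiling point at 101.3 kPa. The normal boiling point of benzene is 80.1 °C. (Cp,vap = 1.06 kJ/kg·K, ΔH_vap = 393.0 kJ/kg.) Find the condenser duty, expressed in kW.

Q_c = 417 kW

vapour 206→80.1 °C: -133.45 kJ/kg
condensation at 80.1 °C: -393 kJ/kg
Δh = -133.45 + -393 = -526.45 kJ/kg
Q = ṁ·Δh = 2850 kg/h × -526.45 kJ/kg = -1.5004e+06 kJ/h
|Q| = 416.78 kW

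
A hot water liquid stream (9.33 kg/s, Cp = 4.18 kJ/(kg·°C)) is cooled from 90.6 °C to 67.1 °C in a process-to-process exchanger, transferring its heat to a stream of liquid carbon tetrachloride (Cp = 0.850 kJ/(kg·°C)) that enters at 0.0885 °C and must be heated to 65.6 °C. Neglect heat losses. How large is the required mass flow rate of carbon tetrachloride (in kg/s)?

ṁ_c = 16.5 kg/s

Heat released by hot stream: Q = 9.33 × 4.18 × (90.6 − 67.1) = 916.49 kJ/s
Energy balance on cold side (adiabatic exchanger): Q = ṁ_c·Cp_c·(T_c,out − T_c,in)
ṁ_c = 916.49 / [0.850 × (65.6 − 0.0885)] = 16.458 kg/s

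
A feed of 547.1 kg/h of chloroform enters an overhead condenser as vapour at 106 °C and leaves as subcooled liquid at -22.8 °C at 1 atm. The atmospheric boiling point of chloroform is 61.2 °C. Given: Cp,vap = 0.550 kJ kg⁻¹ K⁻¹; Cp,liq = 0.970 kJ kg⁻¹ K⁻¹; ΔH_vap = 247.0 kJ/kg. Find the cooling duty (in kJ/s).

Q_c = 53.7 kJ/s

vapour 106→61.2 °C: -24.64 kJ/kg
condensation at 61.2 °C: -247 kJ/kg
liquid 61.2→-22.8 °C: -81.48 kJ/kg
Δh = -24.64 + -247 + -81.48 = -353.12 kJ/kg
Q = ṁ·Δh = 547.1 kg/h × -353.12 kJ/kg = -193190 kJ/h
|Q| = 53.664 kW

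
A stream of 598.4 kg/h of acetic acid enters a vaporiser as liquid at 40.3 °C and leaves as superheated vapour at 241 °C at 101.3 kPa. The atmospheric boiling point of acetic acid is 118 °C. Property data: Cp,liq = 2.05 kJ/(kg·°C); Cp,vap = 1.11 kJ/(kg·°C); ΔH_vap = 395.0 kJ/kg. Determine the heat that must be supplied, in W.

Q = 115000 W

liquid 40.3→118 °C: 159.28 kJ/kg
vaporisation at 118 °C: 395 kJ/kg
vapour 118→241 °C: 136.53 kJ/kg
Δh = 159.28 + 395 + 136.53 = 690.82 kJ/kg
Q = ṁ·Δh = 598.4 kg/h × 690.82 kJ/kg = 413380 kJ/h
|Q| = 114.83 kW = 114830 W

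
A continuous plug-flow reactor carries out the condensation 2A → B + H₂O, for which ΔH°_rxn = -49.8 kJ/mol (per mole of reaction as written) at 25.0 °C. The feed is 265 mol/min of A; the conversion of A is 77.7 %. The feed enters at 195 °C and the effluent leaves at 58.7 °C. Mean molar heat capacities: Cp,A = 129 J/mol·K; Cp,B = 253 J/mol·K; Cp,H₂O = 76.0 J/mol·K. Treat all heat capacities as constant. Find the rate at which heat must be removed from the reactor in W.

Q_out = 159000 W

Extent of reaction ξ = 0.777 × 265 / 2 = 102.95 mol/min
Reaction term: ξ·ΔH°_rxn = 102.95 × -49.8 = -5127 kJ/min
Sensible, feed 195→25 °C: -5811.4 kJ/min
Outlet flows (mol/min): A 59.095, B 102.95, H₂O 102.95
Sensible, products 25→58.7 °C: 1398.4 kJ/min
Q = ΔH = -9540.1 kJ/min = -159 kW
Heat removed = 159000 W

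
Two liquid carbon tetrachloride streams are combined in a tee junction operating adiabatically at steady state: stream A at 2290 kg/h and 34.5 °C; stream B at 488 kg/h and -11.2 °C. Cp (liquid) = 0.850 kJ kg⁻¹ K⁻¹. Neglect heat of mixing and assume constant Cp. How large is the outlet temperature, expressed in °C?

Adiabatic, steady state ⇒ Σ ṁᵢCp,ᵢ(T_out − Tᵢ) = 0
T_out = Σ ṁᵢCp,ᵢTᵢ / Σ ṁᵢCp,ᵢ
      = 62508 / 2361.3 = 26.472 °C

T_out = 26.5 °C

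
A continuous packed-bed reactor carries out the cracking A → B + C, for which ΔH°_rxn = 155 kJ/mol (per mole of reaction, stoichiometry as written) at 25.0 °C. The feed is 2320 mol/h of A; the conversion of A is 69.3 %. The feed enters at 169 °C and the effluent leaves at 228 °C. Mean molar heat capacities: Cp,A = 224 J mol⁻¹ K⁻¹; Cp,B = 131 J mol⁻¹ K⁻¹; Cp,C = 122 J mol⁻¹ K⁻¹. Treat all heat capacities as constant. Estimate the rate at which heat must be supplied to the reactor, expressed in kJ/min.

Q_in = 4820 kJ/min

Extent of reaction ξ = 0.693 × 2320 = 1607.8 mol/h
Reaction term: ξ·ΔH°_rxn = 1607.8 × 155 = 249200 kJ/h
Sensible, feed 169→25 °C: -74834 kJ/h
Outlet flows (mol/h): A 712.24, B 1607.8, C 1607.8
Sensible, products 25→228 °C: 114960 kJ/h
Q = ΔH = 289330 kJ/h = 80.369 kW
Heat supplied = 4822.1 kJ/min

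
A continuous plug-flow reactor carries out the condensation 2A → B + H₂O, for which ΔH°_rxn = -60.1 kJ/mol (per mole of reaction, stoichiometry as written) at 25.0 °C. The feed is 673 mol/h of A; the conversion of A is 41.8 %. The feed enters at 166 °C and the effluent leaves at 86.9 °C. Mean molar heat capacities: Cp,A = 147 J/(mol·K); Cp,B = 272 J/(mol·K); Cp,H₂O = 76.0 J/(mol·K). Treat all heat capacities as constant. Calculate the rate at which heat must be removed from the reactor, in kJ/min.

Q_out = 263 kJ/min

Extent of reaction ξ = 0.418 × 673 / 2 = 140.66 mol/h
Reaction term: ξ·ΔH°_rxn = 140.66 × -60.1 = -8453.5 kJ/h
Sensible, feed 166→25 °C: -13949 kJ/h
Outlet flows (mol/h): A 391.69, B 140.66, H₂O 140.66
Sensible, products 25→86.9 °C: 6594 kJ/h
Q = ΔH = -15809 kJ/h = -4.3913 kW
Heat removed = 263.48 kJ/min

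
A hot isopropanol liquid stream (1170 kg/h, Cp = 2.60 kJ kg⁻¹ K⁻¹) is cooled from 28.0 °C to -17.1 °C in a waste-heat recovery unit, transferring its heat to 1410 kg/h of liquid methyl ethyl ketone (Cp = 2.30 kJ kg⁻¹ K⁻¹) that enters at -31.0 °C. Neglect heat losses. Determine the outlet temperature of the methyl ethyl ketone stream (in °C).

Heat released by hot stream: Q = 1170 × 2.60 × (28.0 − -17.1) = 137190 kJ/h
Energy balance on cold side (adiabatic exchanger): Q = ṁ_c·Cp_c·(T_c,out − T_c,in)
T_c,out = -31.0 + 137190/(1410 × 2.30) = 11.305 °C

T_c,out = 11.3 °C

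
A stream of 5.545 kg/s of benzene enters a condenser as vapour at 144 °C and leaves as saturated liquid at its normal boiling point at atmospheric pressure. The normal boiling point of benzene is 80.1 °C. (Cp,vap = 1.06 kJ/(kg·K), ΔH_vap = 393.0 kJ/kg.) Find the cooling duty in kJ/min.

Q_c = 153000 kJ/min

vapour 144→80.1 °C: -67.734 kJ/kg
condensation at 80.1 °C: -393 kJ/kg
Δh = -67.734 + -393 = -460.73 kJ/kg
Q = ṁ·Δh = 5.545 kg/s × -460.73 kJ/kg = -2554.8 kJ/s
|Q| = 2554.8 kW = 153290 kJ/min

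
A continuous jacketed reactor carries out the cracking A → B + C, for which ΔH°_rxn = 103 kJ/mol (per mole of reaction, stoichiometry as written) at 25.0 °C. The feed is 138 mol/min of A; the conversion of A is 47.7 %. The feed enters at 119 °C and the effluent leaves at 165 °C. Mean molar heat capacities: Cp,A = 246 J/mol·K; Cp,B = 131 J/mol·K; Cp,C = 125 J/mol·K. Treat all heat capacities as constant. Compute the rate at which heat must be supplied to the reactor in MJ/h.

Q_in = 506 MJ/h

Extent of reaction ξ = 0.477 × 138 = 65.826 mol/min
Reaction term: ξ·ΔH°_rxn = 65.826 × 103 = 6780.1 kJ/min
Sensible, feed 119→25 °C: -3191.1 kJ/min
Outlet flows (mol/min): A 72.174, B 65.826, C 65.826
Sensible, products 25→165 °C: 4844.9 kJ/min
Q = ΔH = 8433.8 kJ/min = 140.56 kW
Heat supplied = 506.03 MJ/h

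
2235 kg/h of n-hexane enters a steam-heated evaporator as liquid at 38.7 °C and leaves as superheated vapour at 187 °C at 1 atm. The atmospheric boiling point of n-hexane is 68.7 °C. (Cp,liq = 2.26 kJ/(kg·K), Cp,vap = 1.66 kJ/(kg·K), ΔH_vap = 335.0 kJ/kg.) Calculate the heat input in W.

liquid 38.7→68.7 °C: 67.8 kJ/kg
vaporisation at 68.7 °C: 335 kJ/kg
vapour 68.7→187 °C: 196.38 kJ/kg
Δh = 67.8 + 335 + 196.38 = 599.18 kJ/kg
Q = ṁ·Δh = 2235 kg/h × 599.18 kJ/kg = 1.3392e+06 kJ/h
|Q| = 371.99 kW = 371990 W

Q = 372000 W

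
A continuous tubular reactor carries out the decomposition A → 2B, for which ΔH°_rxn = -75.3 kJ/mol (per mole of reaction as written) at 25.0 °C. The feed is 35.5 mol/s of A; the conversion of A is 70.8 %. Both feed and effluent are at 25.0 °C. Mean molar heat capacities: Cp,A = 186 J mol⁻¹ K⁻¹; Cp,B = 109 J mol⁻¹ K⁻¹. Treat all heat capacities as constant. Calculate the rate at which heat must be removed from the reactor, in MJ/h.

Q_out = 6810 MJ/h

Extent of reaction ξ = 0.708 × 35.5 = 25.134 mol/s
Reaction term: ξ·ΔH°_rxn = 25.134 × -75.3 = -1892.6 kJ/s
Q = ΔH = -1892.6 kJ/s = -1892.6 kW
Heat removed = 6813.3 MJ/h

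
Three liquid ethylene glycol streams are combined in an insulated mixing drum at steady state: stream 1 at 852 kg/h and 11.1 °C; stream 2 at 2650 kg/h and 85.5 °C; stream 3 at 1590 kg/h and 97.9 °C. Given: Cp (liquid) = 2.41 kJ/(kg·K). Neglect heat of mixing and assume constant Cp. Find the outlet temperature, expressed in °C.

T_out = 76.9 °C

Energy balance with Q = 0: Σ ṁᵢCp,ᵢ(T_out − Tᵢ) = 0
Σ ṁᵢCp,ᵢTᵢ = 852×2.41×11.1 + 2650×2.41×85.5 + 1590×2.41×97.9 = 943980
Σ ṁᵢCp,ᵢ = 852×2.41 + 2650×2.41 + 1590×2.41 = 12272
T_out = 943980 / 12272 = 76.923 °C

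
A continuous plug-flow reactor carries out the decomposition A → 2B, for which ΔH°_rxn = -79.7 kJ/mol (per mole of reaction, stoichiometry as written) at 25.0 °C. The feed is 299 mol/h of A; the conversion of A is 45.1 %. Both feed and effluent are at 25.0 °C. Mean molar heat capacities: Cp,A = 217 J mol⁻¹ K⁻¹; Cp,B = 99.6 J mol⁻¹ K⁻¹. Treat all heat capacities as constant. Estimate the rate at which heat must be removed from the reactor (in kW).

Extent of reaction ξ = 0.451 × 299 = 134.85 mol/h
Reaction term: ξ·ΔH°_rxn = 134.85 × -79.7 = -10747 kJ/h
Q = ΔH = -10747 kJ/h = -2.9854 kW
Heat removed = 2.9854 kW

Q_out = 2.99 kW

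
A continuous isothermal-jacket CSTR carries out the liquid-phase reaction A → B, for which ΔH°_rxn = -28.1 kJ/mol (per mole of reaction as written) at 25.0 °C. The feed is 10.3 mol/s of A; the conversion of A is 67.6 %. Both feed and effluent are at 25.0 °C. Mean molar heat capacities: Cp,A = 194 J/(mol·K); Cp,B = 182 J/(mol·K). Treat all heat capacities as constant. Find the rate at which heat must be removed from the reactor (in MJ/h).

Extent of reaction ξ = 0.676 × 10.3 = 6.9628 mol/s
Reaction term: ξ·ΔH°_rxn = 6.9628 × -28.1 = -195.65 kJ/s
Q = ΔH = -195.65 kJ/s = -195.65 kW
Heat removed = 704.36 MJ/h

Q_out = 704 MJ/h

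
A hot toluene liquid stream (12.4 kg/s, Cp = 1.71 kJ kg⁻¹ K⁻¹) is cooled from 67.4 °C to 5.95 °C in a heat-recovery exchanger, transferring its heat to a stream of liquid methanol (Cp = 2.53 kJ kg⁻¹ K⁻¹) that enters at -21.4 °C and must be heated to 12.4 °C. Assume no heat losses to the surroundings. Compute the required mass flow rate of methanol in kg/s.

ṁ_c = 15.2 kg/s

Heat released by hot stream: Q = 12.4 × 1.71 × (67.4 − 5.95) = 1303 kJ/s
Energy balance on cold side (adiabatic exchanger): Q = ṁ_c·Cp_c·(T_c,out − T_c,in)
ṁ_c = 1303 / [2.53 × (12.4 − -21.4)] = 15.237 kg/s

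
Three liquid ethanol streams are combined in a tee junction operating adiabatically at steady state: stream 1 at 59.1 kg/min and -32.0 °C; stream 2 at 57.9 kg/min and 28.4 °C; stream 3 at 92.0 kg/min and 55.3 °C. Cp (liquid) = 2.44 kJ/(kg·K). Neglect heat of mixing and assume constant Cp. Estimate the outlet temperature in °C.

Adiabatic, steady state ⇒ Σ ṁᵢCp,ᵢ(T_out − Tᵢ) = 0
T_out = Σ ṁᵢCp,ᵢTᵢ / Σ ṁᵢCp,ᵢ
      = 11811 / 509.96 = 23.162 °C

T_out = 23.2 °C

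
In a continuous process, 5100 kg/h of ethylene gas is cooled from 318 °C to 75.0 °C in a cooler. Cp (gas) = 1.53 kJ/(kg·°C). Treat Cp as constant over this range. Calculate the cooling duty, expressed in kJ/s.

Q_c = 527 kJ/s

Q = ṁ·Cp·ΔT = 5100 × 1.53 × (75.0 − 318) = -1.8961e+06 kJ/h
Converting: 1.8961e+06 / 3600 s = 526.7 kW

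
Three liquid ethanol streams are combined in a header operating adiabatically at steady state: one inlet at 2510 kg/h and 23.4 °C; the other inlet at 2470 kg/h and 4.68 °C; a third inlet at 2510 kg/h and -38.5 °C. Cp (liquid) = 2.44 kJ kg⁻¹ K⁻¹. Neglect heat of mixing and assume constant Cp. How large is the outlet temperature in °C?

T_out = -3.52 °C

No heat crosses the boundary, so H_out = H_in.
Σ ṁᵢCp,ᵢTᵢ = 2510×2.44×23.4 + 2470×2.44×4.68 + 2510×2.44×-38.5 = -64273
Σ ṁᵢCp,ᵢ = 2510×2.44 + 2470×2.44 + 2510×2.44 = 18276
T_out = -64273 / 18276 = -3.5169 °C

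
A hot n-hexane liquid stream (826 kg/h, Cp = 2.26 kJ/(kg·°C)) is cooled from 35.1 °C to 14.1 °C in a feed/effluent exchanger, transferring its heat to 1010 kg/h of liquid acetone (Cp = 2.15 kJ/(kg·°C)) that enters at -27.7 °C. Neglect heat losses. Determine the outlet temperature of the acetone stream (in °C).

Heat released by hot stream: Q = 826 × 2.26 × (35.1 − 14.1) = 39202 kJ/h
Energy balance on cold side (adiabatic exchanger): Q = ṁ_c·Cp_c·(T_c,out − T_c,in)
T_c,out = -27.7 + 39202/(1010 × 2.15) = -9.6471 °C

T_c,out = -9.65 °C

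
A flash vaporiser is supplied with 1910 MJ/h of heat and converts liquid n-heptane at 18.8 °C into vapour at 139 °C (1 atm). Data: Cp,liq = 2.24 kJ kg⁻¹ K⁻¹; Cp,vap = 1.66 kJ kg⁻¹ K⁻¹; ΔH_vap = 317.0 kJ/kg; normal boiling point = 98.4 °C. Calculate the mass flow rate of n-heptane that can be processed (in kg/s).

Δh = 2.24×(98.4−18.8) + 317.0 + 1.66×(139−98.4) = 562.7 kJ/kg
Q = 1910 MJ/h = 530.56 kJ/s = 530.56 kJ/s
ṁ = Q/Δh = 530.56 / 562.7 = 0.94287 kg/s

ṁ = 0.943 kg/s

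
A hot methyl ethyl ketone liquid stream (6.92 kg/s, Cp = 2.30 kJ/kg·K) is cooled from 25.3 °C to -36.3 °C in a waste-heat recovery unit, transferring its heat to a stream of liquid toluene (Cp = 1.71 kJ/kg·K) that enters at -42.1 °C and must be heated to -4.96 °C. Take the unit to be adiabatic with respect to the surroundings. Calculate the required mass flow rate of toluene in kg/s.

ṁ_c = 15.4 kg/s

Heat released by hot stream: Q = 6.92 × 2.30 × (25.3 − -36.3) = 980.43 kJ/s
Energy balance on cold side (adiabatic exchanger): Q = ṁ_c·Cp_c·(T_c,out − T_c,in)
ṁ_c = 980.43 / [1.71 × (-4.96 − -42.1)] = 15.437 kg/s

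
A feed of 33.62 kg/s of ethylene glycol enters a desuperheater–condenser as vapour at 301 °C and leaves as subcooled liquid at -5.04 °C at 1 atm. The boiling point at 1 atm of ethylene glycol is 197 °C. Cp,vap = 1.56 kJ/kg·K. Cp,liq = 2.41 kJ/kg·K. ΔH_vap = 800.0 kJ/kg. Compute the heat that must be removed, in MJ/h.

Q_c = 175000 MJ/h

vapour 301→197 °C: -162.24 kJ/kg
condensation at 197 °C: -800 kJ/kg
liquid 197→-5.04 °C: -486.92 kJ/kg
Δh = -162.24 + -800 + -486.92 = -1449.2 kJ/kg
Q = ṁ·Δh = 33.62 kg/s × -1449.2 kJ/kg = -48721 kJ/s
|Q| = 48721 kW = 175390 MJ/h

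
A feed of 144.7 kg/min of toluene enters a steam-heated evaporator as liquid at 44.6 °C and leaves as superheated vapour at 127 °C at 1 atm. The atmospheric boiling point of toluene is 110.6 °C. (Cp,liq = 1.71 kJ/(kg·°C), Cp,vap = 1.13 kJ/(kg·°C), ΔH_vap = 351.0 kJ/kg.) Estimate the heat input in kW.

liquid 44.6→110.6 °C: 112.86 kJ/kg
vaporisation at 110.6 °C: 351 kJ/kg
vapour 110.6→127 °C: 18.532 kJ/kg
Δh = 112.86 + 351 + 18.532 = 482.39 kJ/kg
Q = ṁ·Δh = 144.7 kg/min × 482.39 kJ/kg = 69802 kJ/min
|Q| = 1163.4 kW

Q = 1160 kW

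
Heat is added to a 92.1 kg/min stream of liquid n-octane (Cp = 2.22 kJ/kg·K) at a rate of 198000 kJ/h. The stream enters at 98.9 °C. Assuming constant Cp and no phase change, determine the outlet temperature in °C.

Q = 198000 kJ/h = 3300 kJ/min
ΔT = Q/(ṁ·Cp) = 3300/(92.1×2.22) = 16.14 K
T_out = 98.9 + 16.14 = 115.04 °C

T_out = 115 °C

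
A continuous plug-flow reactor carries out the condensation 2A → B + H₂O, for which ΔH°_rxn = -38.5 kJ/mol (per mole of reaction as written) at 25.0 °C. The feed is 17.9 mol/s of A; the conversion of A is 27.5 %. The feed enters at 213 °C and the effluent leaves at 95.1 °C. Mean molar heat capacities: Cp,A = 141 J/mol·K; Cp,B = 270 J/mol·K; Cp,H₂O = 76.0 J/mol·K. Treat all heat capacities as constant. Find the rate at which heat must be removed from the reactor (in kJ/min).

Extent of reaction ξ = 0.275 × 17.9 / 2 = 2.4613 mol/s
Reaction term: ξ·ΔH°_rxn = 2.4613 × -38.5 = -94.758 kJ/s
Sensible, feed 213→25 °C: -474.49 kJ/s
Outlet flows (mol/s): A 12.977, B 2.4613, H₂O 2.4613
Sensible, products 25→95.1 °C: 187.97 kJ/s
Q = ΔH = -381.28 kJ/s = -381.28 kW
Heat removed = 22877 kJ/min

Q_out = 22900 kJ/min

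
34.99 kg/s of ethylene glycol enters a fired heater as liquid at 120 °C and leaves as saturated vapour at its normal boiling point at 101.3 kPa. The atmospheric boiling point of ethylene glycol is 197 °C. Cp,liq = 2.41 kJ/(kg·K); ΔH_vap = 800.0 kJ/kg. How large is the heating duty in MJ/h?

liquid 120→197 °C: 185.57 kJ/kg
vaporisation at 197 °C: 800 kJ/kg
Δh = 185.57 + 800 = 985.57 kJ/kg
Q = ṁ·Δh = 34.99 kg/s × 985.57 kJ/kg = 34485 kJ/s
|Q| = 34485 kW = 124150 MJ/h

Q = 124000 MJ/h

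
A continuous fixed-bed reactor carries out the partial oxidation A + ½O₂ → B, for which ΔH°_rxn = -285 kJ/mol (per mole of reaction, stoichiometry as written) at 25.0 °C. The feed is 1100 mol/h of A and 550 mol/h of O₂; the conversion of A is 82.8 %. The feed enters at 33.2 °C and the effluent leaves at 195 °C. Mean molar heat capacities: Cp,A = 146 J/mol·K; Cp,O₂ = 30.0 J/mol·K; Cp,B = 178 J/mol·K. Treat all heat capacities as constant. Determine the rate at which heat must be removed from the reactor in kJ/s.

Q_out = 63.4 kJ/s

Extent of reaction ξ = 0.828 × 1100 = 910.8 mol/h
Reaction term: ξ·ΔH°_rxn = 910.8 × -285 = -259580 kJ/h
Sensible, feed 33.2→25 °C: -1452.2 kJ/h
Outlet flows (mol/h): A 189.2, O₂ 94.6, B 910.8
Sensible, products 25→195 °C: 32739 kJ/h
Q = ΔH = -228290 kJ/h = -63.414 kW
Heat removed = 63.414 kJ/s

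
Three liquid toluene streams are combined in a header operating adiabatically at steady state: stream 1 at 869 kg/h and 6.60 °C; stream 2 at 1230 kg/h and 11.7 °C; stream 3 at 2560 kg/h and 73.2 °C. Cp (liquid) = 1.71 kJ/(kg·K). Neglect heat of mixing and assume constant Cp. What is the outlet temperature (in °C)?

Adiabatic, steady state ⇒ Σ ṁᵢCp,ᵢ(T_out − Tᵢ) = 0
Σ ṁᵢCp,ᵢTᵢ = 869×1.71×6.60 + 1230×1.71×11.7 + 2560×1.71×73.2 = 354860
Σ ṁᵢCp,ᵢ = 869×1.71 + 1230×1.71 + 2560×1.71 = 7966.9
T_out = 354860 / 7966.9 = 44.541 °C

T_out = 44.5 °C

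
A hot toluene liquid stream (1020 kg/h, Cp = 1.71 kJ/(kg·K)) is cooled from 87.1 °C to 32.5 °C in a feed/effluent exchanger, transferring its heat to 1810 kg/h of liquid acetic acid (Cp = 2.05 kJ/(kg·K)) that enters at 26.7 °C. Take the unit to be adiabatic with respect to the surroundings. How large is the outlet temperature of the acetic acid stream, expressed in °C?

Heat released by hot stream: Q = 1020 × 1.71 × (87.1 − 32.5) = 95233 kJ/h
Energy balance on cold side (adiabatic exchanger): Q = ṁ_c·Cp_c·(T_c,out − T_c,in)
T_c,out = 26.7 + 95233/(1810 × 2.05) = 52.366 °C

T_c,out = 52.4 °C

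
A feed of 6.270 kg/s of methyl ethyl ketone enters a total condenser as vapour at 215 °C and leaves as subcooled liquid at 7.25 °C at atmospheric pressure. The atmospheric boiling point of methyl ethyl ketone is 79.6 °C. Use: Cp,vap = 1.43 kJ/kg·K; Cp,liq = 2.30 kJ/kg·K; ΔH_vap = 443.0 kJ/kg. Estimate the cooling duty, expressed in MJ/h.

vapour 215→79.6 °C: -193.62 kJ/kg
condensation at 79.6 °C: -443 kJ/kg
liquid 79.6→7.25 °C: -166.4 kJ/kg
Δh = -193.62 + -443 + -166.4 = -803.03 kJ/kg
Q = ṁ·Δh = 6.270 kg/s × -803.03 kJ/kg = -5035 kJ/s
|Q| = 5035 kW = 18126 MJ/h

Q_c = 18100 MJ/h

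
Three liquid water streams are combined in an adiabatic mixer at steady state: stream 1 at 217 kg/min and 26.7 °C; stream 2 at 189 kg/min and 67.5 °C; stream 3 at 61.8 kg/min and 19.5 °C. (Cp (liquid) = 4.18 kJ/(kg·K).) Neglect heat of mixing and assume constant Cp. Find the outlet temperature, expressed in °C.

No heat crosses the boundary, so H_out = H_in.
T_out = Σ ṁᵢCp,ᵢTᵢ / Σ ṁᵢCp,ᵢ
      = 82582 / 1955.4 = 42.233 °C

T_out = 42.2 °C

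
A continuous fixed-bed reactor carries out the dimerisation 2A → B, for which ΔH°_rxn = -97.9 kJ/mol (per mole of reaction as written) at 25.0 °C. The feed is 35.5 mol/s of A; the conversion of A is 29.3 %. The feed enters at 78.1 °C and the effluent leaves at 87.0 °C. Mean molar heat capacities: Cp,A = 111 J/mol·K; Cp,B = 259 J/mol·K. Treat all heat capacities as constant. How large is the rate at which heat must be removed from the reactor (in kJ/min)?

Q_out = 27700 kJ/min

Extent of reaction ξ = 0.293 × 35.5 / 2 = 5.2007 mol/s
Reaction term: ξ·ΔH°_rxn = 5.2007 × -97.9 = -509.15 kJ/s
Sensible, feed 78.1→25 °C: -209.24 kJ/s
Outlet flows (mol/s): A 25.099, B 5.2007
Sensible, products 25→87.0 °C: 256.24 kJ/s
Q = ΔH = -462.15 kJ/s = -462.15 kW
Heat removed = 27729 kJ/min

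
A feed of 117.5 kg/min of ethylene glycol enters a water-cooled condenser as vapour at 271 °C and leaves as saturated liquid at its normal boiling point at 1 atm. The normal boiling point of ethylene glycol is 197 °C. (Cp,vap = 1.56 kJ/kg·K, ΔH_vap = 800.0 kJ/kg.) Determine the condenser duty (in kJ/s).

vapour 271→197 °C: -115.44 kJ/kg
condensation at 197 °C: -800 kJ/kg
Δh = -115.44 + -800 = -915.44 kJ/kg
Q = ṁ·Δh = 117.5 kg/min × -915.44 kJ/kg = -107560 kJ/min
|Q| = 1792.7 kW

Q_c = 1790 kJ/s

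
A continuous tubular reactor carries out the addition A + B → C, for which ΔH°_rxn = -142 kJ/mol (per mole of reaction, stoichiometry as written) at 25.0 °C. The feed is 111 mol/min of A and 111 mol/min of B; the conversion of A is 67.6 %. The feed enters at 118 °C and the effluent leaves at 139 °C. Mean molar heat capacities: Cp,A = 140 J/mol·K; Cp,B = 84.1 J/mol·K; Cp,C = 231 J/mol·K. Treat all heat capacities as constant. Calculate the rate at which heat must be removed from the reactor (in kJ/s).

Extent of reaction ξ = 0.676 × 111 = 75.036 mol/min
Reaction term: ξ·ΔH°_rxn = 75.036 × -142 = -10655 kJ/min
Sensible, feed 118→25 °C: -2313.4 kJ/min
Outlet flows (mol/min): A 35.964, B 35.964, C 75.036
Sensible, products 25→139 °C: 2894.8 kJ/min
Q = ΔH = -10074 kJ/min = -167.9 kW
Heat removed = 167.9 kJ/s

Q_out = 168 kJ/s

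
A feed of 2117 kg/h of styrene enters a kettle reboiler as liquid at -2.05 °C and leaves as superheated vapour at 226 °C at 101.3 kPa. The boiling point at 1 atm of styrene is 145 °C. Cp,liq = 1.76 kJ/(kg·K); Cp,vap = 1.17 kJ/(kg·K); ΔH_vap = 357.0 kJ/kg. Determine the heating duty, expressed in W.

Q = 418000 W

liquid -2.05→145 °C: 258.81 kJ/kg
vaporisation at 145 °C: 357 kJ/kg
vapour 145→226 °C: 94.77 kJ/kg
Δh = 258.81 + 357 + 94.77 = 710.58 kJ/kg
Q = ṁ·Δh = 2117 kg/h × 710.58 kJ/kg = 1.5043e+06 kJ/h
|Q| = 417.86 kW = 417860 W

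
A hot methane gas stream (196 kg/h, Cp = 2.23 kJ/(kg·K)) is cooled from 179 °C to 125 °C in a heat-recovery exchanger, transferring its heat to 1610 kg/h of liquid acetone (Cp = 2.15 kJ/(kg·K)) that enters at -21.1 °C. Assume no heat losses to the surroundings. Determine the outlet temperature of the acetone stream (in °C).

Heat released by hot stream: Q = 196 × 2.23 × (179 − 125) = 23602 kJ/h
Energy balance on cold side (adiabatic exchanger): Q = ṁ_c·Cp_c·(T_c,out − T_c,in)
T_c,out = -21.1 + 23602/(1610 × 2.15) = -14.281 °C

T_c,out = -14.3 °C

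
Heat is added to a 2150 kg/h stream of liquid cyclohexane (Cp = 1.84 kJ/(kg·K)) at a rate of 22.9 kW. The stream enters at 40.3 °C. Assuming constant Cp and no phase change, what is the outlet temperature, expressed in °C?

T_out = 61.1 °C

Q = 22.9 kW = 82440 kJ/h
ΔT = Q/(ṁ·Cp) = 82440/(2150×1.84) = 20.839 K
T_out = 40.3 + 20.839 = 61.139 °C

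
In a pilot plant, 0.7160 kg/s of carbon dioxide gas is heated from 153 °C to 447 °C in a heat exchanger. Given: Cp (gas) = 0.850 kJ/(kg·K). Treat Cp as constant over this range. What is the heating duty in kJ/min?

Q = 10700 kJ/min

Q = ṁ·Cp·ΔT = 0.7160 × 0.850 × (447 − 153) = 178.93 kJ/s
Heating duty = 10736 kJ/min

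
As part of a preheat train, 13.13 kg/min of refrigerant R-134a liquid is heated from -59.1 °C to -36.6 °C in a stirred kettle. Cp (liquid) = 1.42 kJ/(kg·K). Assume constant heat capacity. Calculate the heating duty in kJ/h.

Q = 25200 kJ/h

Q = ṁ·Cp·ΔT = 13.13 × 1.42 × (-36.6 − -59.1) = 419.5 kJ/min
Converting: 419.5 / 60 s = 6.9917 kW
Heating duty = 25170 kJ/h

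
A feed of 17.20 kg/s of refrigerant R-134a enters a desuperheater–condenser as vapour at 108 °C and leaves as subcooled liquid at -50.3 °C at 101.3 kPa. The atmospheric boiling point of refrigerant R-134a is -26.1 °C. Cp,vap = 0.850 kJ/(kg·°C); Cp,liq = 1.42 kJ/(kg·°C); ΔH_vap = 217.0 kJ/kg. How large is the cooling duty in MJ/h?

Q_c = 22600 MJ/h

vapour 108→-26.1 °C: -113.98 kJ/kg
condensation at -26.1 °C: -217 kJ/kg
liquid -26.1→-50.3 °C: -34.364 kJ/kg
Δh = -113.98 + -217 + -34.364 = -365.35 kJ/kg
Q = ṁ·Δh = 17.20 kg/s × -365.35 kJ/kg = -6284 kJ/s
|Q| = 6284 kW = 22622 MJ/h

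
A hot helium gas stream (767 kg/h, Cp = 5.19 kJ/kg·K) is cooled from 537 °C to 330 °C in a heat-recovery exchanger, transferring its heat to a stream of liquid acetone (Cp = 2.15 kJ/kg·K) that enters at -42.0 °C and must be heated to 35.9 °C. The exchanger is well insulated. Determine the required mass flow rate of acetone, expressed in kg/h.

Heat released by hot stream: Q = 767 × 5.19 × (537 − 330) = 824010 kJ/h
Energy balance on cold side (adiabatic exchanger): Q = ṁ_c·Cp_c·(T_c,out − T_c,in)
ṁ_c = 824010 / [2.15 × (35.9 − -42.0)] = 4919.9 kg/h

ṁ_c = 4920 kg/h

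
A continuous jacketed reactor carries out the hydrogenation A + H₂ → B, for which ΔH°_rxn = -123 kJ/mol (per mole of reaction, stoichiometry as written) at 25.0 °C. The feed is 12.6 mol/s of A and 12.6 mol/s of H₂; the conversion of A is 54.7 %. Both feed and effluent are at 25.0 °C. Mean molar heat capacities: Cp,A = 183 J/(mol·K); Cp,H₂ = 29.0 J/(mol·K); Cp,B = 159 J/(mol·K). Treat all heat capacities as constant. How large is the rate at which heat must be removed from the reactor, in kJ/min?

Extent of reaction ξ = 0.547 × 12.6 = 6.8922 mol/s
Reaction term: ξ·ΔH°_rxn = 6.8922 × -123 = -847.74 kJ/s
Q = ΔH = -847.74 kJ/s = -847.74 kW
Heat removed = 50864 kJ/min

Q_out = 50900 kJ/min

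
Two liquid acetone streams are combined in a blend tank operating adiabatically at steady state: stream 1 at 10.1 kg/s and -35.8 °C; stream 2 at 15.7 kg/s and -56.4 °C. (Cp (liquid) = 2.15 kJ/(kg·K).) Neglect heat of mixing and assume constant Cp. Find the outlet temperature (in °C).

Adiabatic, steady state ⇒ Σ ṁᵢCp,ᵢ(T_out − Tᵢ) = 0
T_out = Σ ṁᵢCp,ᵢTᵢ / Σ ṁᵢCp,ᵢ
      = -2681.2 / 55.47 = -48.336 °C

T_out = -48.3 °C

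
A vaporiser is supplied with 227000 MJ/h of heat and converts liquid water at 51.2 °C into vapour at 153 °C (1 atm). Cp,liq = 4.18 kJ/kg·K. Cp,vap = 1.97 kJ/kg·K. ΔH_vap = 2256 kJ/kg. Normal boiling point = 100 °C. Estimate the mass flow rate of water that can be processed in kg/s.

ṁ = 24.6 kg/s

Δh = 4.18×(100−51.2) + 2256 + 1.97×(153−100) = 2564.4 kJ/kg
Q = 227000 MJ/h = 63056 kJ/s = 63056 kJ/s
ṁ = Q/Δh = 63056 / 2564.4 = 24.589 kg/s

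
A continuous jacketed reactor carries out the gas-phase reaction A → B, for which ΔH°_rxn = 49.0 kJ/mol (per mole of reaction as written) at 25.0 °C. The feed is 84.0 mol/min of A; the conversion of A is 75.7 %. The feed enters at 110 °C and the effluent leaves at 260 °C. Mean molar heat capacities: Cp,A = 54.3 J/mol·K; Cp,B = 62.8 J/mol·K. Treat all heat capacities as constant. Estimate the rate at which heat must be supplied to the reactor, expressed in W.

Extent of reaction ξ = 0.757 × 84.0 = 63.588 mol/min
Reaction term: ξ·ΔH°_rxn = 63.588 × 49.0 = 3115.8 kJ/min
Sensible, feed 110→25 °C: -387.7 kJ/min
Outlet flows (mol/min): A 20.412, B 63.588
Sensible, products 25→260 °C: 1198.9 kJ/min
Q = ΔH = 3927 kJ/min = 65.45 kW
Heat supplied = 65450 W

Q_in = 65500 W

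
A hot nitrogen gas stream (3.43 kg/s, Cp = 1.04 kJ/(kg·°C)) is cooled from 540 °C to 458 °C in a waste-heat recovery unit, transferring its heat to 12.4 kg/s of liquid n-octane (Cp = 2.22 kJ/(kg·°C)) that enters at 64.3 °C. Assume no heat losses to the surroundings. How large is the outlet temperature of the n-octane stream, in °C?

Heat released by hot stream: Q = 3.43 × 1.04 × (540 − 458) = 292.51 kJ/s
Energy balance on cold side (adiabatic exchanger): Q = ṁ_c·Cp_c·(T_c,out − T_c,in)
T_c,out = 64.3 + 292.51/(12.4 × 2.22) = 74.926 °C

T_c,out = 74.9 °C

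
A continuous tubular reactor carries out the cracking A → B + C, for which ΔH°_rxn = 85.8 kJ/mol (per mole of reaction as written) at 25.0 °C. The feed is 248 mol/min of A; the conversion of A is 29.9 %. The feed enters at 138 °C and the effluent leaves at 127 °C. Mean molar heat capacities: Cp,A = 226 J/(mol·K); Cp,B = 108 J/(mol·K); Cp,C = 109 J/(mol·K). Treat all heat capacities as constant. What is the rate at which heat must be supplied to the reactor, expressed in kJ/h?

Extent of reaction ξ = 0.299 × 248 = 74.152 mol/min
Reaction term: ξ·ΔH°_rxn = 74.152 × 85.8 = 6362.2 kJ/min
Sensible, feed 138→25 °C: -6333.4 kJ/min
Outlet flows (mol/min): A 173.85, B 74.152, C 74.152
Sensible, products 25→127 °C: 5648.8 kJ/min
Q = ΔH = 5677.6 kJ/min = 94.627 kW
Heat supplied = 340660 kJ/h

Q_in = 341000 kJ/h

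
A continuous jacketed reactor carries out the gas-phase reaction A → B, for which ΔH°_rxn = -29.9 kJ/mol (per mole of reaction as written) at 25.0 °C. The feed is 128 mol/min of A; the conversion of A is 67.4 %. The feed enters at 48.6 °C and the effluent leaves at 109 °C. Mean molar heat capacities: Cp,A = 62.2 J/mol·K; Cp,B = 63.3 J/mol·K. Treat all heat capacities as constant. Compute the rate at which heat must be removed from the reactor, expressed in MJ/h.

Extent of reaction ξ = 0.674 × 128 = 86.272 mol/min
Reaction term: ξ·ΔH°_rxn = 86.272 × -29.9 = -2579.5 kJ/min
Sensible, feed 48.6→25 °C: -187.89 kJ/min
Outlet flows (mol/min): A 41.728, B 86.272
Sensible, products 25→109 °C: 676.75 kJ/min
Q = ΔH = -2090.7 kJ/min = -34.845 kW
Heat removed = 125.44 MJ/h

Q_out = 125 MJ/h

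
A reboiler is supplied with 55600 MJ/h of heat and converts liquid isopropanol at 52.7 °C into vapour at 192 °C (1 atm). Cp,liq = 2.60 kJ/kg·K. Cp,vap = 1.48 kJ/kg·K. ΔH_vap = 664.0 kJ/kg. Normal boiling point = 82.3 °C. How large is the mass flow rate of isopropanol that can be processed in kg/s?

ṁ = 17.1 kg/s

Δh = 2.60×(82.3−52.7) + 664.0 + 1.48×(192−82.3) = 903.32 kJ/kg
Q = 55600 MJ/h = 15444 kJ/s = 15444 kJ/s
ṁ = Q/Δh = 15444 / 903.32 = 17.097 kg/s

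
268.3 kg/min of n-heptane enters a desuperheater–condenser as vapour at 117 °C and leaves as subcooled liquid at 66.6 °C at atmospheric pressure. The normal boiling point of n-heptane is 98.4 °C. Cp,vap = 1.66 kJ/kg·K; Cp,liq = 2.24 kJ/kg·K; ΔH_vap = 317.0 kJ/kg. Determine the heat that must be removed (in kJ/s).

vapour 117→98.4 °C: -30.876 kJ/kg
condensation at 98.4 °C: -317 kJ/kg
liquid 98.4→66.6 °C: -71.232 kJ/kg
Δh = -30.876 + -317 + -71.232 = -419.11 kJ/kg
Q = ṁ·Δh = 268.3 kg/min × -419.11 kJ/kg = -112450 kJ/min
|Q| = 1874.1 kW

Q_c = 1870 kJ/s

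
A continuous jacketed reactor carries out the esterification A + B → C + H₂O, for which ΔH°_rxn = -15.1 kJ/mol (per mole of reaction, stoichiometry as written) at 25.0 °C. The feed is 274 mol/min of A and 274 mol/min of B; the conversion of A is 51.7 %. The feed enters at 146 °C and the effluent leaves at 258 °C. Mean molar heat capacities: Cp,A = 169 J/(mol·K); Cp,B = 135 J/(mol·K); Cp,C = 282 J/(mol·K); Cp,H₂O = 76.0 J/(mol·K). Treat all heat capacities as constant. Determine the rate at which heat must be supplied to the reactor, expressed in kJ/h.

Extent of reaction ξ = 0.517 × 274 = 141.66 mol/min
Reaction term: ξ·ΔH°_rxn = 141.66 × -15.1 = -2139 kJ/min
Sensible, feed 146→25 °C: -10079 kJ/min
Outlet flows (mol/min): A 132.34, B 132.34, C 141.66, H₂O 141.66
Sensible, products 25→258 °C: 21190 kJ/min
Q = ΔH = 8972.5 kJ/min = 149.54 kW
Heat supplied = 538350 kJ/h

Q_in = 538000 kJ/h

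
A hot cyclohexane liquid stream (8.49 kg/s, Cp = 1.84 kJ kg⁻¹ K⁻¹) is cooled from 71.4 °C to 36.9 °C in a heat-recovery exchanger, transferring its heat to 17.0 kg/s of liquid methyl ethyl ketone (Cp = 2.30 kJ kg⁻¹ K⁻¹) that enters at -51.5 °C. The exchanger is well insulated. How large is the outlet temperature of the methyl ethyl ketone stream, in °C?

Heat released by hot stream: Q = 8.49 × 1.84 × (71.4 − 36.9) = 538.95 kJ/s
Energy balance on cold side (adiabatic exchanger): Q = ṁ_c·Cp_c·(T_c,out − T_c,in)
T_c,out = -51.5 + 538.95/(17.0 × 2.30) = -37.716 °C

T_c,out = -37.7 °C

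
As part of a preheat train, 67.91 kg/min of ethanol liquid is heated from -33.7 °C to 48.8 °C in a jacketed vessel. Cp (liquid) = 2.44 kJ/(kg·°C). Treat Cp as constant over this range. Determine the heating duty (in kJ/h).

Q = ṁ·Cp·ΔT = 67.91 × 2.44 × (48.8 − -33.7) = 13670 kJ/min
Converting: 13670 / 60 s = 227.84 kW
Heating duty = 820220 kJ/h

Q = 820000 kJ/h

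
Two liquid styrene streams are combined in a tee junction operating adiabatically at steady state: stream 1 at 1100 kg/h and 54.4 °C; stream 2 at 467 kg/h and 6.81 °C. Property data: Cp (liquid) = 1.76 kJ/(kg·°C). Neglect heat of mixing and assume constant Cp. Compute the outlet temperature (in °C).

No heat crosses the boundary, so H_out = H_in.
T_out = Σ ṁᵢCp,ᵢTᵢ / Σ ṁᵢCp,ᵢ
      = 110920 / 2757.9 = 40.217 °C

T_out = 40.2 °C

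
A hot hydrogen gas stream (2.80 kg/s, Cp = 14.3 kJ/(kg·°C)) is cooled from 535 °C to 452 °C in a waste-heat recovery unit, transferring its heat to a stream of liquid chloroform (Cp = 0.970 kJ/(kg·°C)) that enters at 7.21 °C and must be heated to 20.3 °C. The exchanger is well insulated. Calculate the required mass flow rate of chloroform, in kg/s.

Heat released by hot stream: Q = 2.80 × 14.3 × (535 − 452) = 3323.3 kJ/s
Energy balance on cold side (adiabatic exchanger): Q = ṁ_c·Cp_c·(T_c,out − T_c,in)
ṁ_c = 3323.3 / [0.970 × (20.3 − 7.21)] = 261.73 kg/s

ṁ_c = 262 kg/s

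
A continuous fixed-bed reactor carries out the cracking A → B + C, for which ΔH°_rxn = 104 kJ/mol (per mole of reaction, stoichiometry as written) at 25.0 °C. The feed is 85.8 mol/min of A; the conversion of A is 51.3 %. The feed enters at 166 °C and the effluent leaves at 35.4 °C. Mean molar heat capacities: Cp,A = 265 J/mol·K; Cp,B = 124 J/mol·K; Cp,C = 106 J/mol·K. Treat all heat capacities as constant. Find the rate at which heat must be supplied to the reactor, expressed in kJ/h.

Q_in = 95500 kJ/h

Extent of reaction ξ = 0.513 × 85.8 = 44.015 mol/min
Reaction term: ξ·ΔH°_rxn = 44.015 × 104 = 4577.6 kJ/min
Sensible, feed 166→25 °C: -3205.9 kJ/min
Outlet flows (mol/min): A 41.785, B 44.015, C 44.015
Sensible, products 25→35.4 °C: 220.44 kJ/min
Q = ΔH = 1592.1 kJ/min = 26.535 kW
Heat supplied = 95528 kJ/h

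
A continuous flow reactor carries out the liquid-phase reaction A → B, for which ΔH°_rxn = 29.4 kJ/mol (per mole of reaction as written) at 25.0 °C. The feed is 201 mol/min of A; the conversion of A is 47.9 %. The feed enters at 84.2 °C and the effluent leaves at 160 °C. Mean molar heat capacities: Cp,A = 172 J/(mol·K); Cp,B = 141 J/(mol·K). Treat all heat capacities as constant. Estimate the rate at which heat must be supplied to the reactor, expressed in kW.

Q_in = 84.1 kW

Extent of reaction ξ = 0.479 × 201 = 96.279 mol/min
Reaction term: ξ·ΔH°_rxn = 96.279 × 29.4 = 2830.6 kJ/min
Sensible, feed 84.2→25 °C: -2046.7 kJ/min
Outlet flows (mol/min): A 104.72, B 96.279
Sensible, products 25→160 °C: 4264.3 kJ/min
Q = ΔH = 5048.2 kJ/min = 84.137 kW
Heat supplied = 84.137 kW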